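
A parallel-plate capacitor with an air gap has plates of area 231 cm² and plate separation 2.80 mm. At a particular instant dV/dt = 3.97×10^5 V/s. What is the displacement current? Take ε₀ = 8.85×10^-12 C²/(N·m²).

2.90×10^-5 A

C = ε₀A/d = (8.85×10^-12)(0.0231)/(2.80×10^-3) = 7.301×10^-11 F.
I_d = C dV/dt = (7.301×10^-11)(3.97×10^5) = 2.90×10^-5 A.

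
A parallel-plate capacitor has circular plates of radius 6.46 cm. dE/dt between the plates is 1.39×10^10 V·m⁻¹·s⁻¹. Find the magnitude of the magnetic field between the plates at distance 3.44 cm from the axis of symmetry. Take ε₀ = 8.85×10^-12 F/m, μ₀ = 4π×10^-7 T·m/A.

2.66×10^-9 T

Total displacement current: I_d = ε₀(πR²)(dE/dt) = (8.85×10^-12)(0.01311)(1.39×10^10) = 1.613×10^-3 A.
For r < R the Ampère–Maxwell law gives B(2πr) = μ₀ I_d (r²/R²), so B = μ₀ I_d r/(2πR²) = (4π×10^-7)(1.613×10^-3)(0.0344)/(2π·0.0646²) = 2.66×10^-9 T.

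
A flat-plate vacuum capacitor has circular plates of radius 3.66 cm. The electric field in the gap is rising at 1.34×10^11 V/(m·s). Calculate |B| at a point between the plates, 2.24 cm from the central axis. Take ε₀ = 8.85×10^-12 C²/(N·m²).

Total displacement current: I_d = ε₀(πR²)(dE/dt) = (8.85×10^-12)(4.208×10^-3)(1.34×10^11) = 4.990×10^-3 A.
∮B·dl = μ₀ I_d,enc with I_d,enc = I_d r²/R² = 1.869×10^-3 A; so B = μ₀ I_d,enc/(2πr) = 1.67×10^-8 T.

1.67×10^-8 T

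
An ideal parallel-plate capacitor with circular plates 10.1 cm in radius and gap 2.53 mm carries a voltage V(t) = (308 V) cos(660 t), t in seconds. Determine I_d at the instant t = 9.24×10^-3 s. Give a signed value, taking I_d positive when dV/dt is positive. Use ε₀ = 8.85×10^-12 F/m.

C = ε₀A/d = (8.85×10^-12)(0.03205)/(2.53×10^-3) = 1.121×10^-10 F. dV/dt = V₀ω·−sin(ωt); at ωt = 6.0984 rad this factor is 0.1837.
I_d = C dV/dt = (1.121×10^-10)(308)(660)(0.1837) = 4.19×10^-6 A.

4.19×10^-6 A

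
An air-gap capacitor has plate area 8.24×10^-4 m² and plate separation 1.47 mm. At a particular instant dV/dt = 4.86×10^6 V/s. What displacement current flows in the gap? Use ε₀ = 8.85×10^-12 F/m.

C = ε₀A/d = (8.85×10^-12)(8.24×10^-4)/(1.47×10^-3) = 4.961×10^-12 F.
I_d = C dV/dt = (4.961×10^-12)(4.86×10^6) = 2.41×10^-5 A.

2.41×10^-5 A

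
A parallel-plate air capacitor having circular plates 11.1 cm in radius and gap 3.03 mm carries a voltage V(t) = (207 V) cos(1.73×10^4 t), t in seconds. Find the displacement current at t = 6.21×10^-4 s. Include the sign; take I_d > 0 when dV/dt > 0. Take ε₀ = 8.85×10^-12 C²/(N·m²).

3.92×10^-4 A

dE/dt = (V₀ω/d)·−sin(ωt) with ωt = 10.7433 rad: (207)(1.73×10^4)(0.9683)/(3.03×10^-3) = 1.144×10^9 V/(m·s).
I_d = ε₀ A dE/dt = (8.85×10^-12)(0.03871)(1.144×10^9) = 3.92×10^-4 A.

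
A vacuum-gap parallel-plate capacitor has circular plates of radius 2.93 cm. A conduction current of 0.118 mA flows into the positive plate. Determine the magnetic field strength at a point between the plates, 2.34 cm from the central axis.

6.43×10^-10 T

By continuity the displacement current in the gap matches the conduction current: I_d = 1.18×10^-4 A.
∮B·dl = μ₀ I_d,enc with I_d,enc = I_d r²/R² = 7.526×10^-5 A; so B = μ₀ I_d,enc/(2πr) = 6.43×10^-10 T.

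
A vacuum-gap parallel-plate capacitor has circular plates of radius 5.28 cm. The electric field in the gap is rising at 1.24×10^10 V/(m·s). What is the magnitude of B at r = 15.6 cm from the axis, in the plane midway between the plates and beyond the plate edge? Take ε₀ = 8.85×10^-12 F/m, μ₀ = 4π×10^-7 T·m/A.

1.23×10^-9 T

Through the whole plate area (πR² = 8.758×10^-3 m²), I_d = ε₀ πR² dE/dt = 9.611×10^-4 A.
With r > R the enclosed displacement current is the full I_d; B = μ₀ I_d / (2πr) = 1.23×10^-9 T.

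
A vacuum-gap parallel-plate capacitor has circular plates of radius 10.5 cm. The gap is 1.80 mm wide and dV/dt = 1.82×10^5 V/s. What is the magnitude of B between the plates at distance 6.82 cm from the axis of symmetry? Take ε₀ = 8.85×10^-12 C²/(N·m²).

dE/dt = (dV/dt)/d = 1.011×10^8 V/(m·s); I_d = ε₀(πR²)(dE/dt) = (8.85×10^-12)(0.03464)(1.011×10^8) = 3.099×10^-5 A.
An Ampèrian loop of radius r encloses a fraction (r/R)² of I_d. Then B·2πr = μ₀ I_d (r/R)², giving B = μ₀ I_d r/(2πR²) = 3.83×10^-11 T.

3.83×10^-11 T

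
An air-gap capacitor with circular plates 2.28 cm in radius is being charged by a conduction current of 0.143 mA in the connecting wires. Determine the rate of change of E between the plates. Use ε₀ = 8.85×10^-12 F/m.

By continuity, I_d in the gap equals the 0.143 mA flowing in the wire.
Then dE/dt = I_d/(ε₀A) = 9.89×10^9 V/(m·s).

9.89×10^9 V/(m·s)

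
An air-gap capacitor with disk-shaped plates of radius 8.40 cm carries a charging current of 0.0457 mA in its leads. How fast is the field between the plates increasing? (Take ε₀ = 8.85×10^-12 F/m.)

The displacement current between the plates equals the conduction current, I_d = 0.0457 mA.
Inverting I_d = ε₀ A dE/dt gives dE/dt = 4.57×10^-5 / (8.85×10^-12 · 0.02217) = 2.33×10^8 V/(m·s).

2.33×10^8 V/(m·s)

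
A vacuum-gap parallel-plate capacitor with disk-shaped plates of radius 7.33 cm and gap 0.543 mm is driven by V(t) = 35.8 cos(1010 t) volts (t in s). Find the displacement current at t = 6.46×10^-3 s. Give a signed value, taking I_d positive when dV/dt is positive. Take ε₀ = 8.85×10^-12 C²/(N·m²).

-2.38×10^-6 A

dV/dt = (35.8)(1010)·−sin(6.5246) = -8645 V/s.
I_d = C dV/dt with C = ε₀A/d = (8.85×10^-12)(0.01688)/(5.43×10^-4) = 2.751×10^-10 F, so I_d = (2.751×10^-10)(-8645) = -2.38×10^-6 A.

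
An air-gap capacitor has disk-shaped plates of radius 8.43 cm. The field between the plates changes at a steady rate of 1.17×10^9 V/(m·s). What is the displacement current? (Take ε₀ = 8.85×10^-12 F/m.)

The displacement current is ε₀ times dΦ_E/dt = ε₀ A dE/dt = (8.85×10^-12)(0.02233)(1.17×10^9) = 2.31×10^-4 A.

2.31×10^-4 A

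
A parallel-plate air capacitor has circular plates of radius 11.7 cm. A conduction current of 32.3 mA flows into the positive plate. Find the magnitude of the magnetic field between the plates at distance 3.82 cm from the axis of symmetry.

Between the plates the displacement current equals the wire current: I_d = 32.3 mA = 0.0323 A.
∮B·dl = μ₀ I_d,enc with I_d,enc = I_d r²/R² = 3.443×10^-3 A; so B = μ₀ I_d,enc/(2πr) = 1.80×10^-8 T.

1.80×10^-8 T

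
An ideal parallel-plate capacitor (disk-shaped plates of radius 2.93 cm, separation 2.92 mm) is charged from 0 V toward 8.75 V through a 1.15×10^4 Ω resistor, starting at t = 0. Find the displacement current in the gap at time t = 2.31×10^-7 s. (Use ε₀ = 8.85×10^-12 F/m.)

C = ε₀A/d = (8.85×10^-12)(2.697×10^-3)/(2.92×10^-3) = 8.174×10^-12 F, so τ = RC = 9.400×10^-8 s.
The conduction current is I(t) = (V₀/R) e^(−t/τ), and the displacement current between the plates equals it.
t/τ = 2.457; I_d = (8.75/1.15×10^4) · e^(−2.457) = (7.609×10^-4)(0.08569) = 6.52×10^-5 A.

6.52×10^-5 A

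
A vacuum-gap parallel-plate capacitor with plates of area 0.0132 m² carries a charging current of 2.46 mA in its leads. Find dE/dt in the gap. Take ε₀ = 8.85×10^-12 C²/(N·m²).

Charge continuity gives I_d = I = 2.46×10^-3 A between the plates.
Inverting I_d = ε₀ A dE/dt gives dE/dt = 2.46×10^-3 / (8.85×10^-12 · 0.0132) = 2.11×10^10 V/(m·s).

2.11×10^10 V/(m·s)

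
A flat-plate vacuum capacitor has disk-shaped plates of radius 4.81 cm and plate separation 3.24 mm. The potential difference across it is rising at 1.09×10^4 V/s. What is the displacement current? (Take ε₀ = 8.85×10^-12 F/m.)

2.16×10^-7 A

The displacement current equals the charging current C dV/dt. With C = ε₀A/d = (8.85×10^-12)(7.268×10^-3)/(3.24×10^-3) = 1.985×10^-11 F, I_d = (1.985×10^-11)(1.09×10^4) = 2.16×10^-7 A.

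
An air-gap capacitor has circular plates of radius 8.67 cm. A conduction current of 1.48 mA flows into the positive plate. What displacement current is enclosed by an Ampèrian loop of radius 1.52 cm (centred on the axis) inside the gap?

4.55×10^-5 A

By continuity the displacement current in the gap matches the conduction current: I_d = 1.48×10^-3 A.
Through an area πr² the displacement current is I_d·(πr²/πR²) = I_d (r/R)² = 4.55×10^-5 A.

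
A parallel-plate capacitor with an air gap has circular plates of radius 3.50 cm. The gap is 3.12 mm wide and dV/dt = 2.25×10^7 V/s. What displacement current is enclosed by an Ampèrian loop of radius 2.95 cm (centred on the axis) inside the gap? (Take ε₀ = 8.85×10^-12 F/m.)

1.74×10^-4 A

dE/dt = (dV/dt)/d = 7.212×10^9 V/(m·s); I_d = ε₀(πR²)(dE/dt) = (8.85×10^-12)(3.848×10^-3)(7.212×10^9) = 2.456×10^-4 A.
Since J_d is uniform, the enclosed fraction is (r/R)² = 0.7104, giving I_d,enc = 1.74×10^-4 A.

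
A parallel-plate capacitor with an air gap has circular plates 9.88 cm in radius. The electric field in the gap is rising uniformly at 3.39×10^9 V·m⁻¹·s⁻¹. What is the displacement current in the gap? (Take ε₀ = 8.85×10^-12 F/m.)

With a uniform field, Φ_E = EA, so I_d = ε₀ A dE/dt = 9.20×10^-4 A.

9.20×10^-4 A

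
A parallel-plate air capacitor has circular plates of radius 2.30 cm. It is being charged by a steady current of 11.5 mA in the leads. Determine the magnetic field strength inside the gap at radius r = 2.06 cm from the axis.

No conduction current crosses the gap, so I_d there equals the 0.0115 A in the leads.
For r < R the Ampère–Maxwell law gives B(2πr) = μ₀ I_d (r²/R²), so B = μ₀ I_d r/(2πR²) = (4π×10^-7)(0.0115)(0.0206)/(2π·0.0230²) = 8.96×10^-8 T.

8.96×10^-8 T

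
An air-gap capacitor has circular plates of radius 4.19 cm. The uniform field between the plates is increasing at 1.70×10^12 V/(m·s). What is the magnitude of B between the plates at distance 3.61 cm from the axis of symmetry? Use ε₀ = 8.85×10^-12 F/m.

I_d = ε₀ dΦ_E/dt = ε₀ πR² (dE/dt) = (8.85×10^-12)(5.515×10^-3)(1.70×10^12) = 0.08297 A through the full plate area.
For r < R the Ampère–Maxwell law gives B(2πr) = μ₀ I_d (r²/R²), so B = μ₀ I_d r/(2πR²) = (4π×10^-7)(0.08297)(0.0361)/(2π·0.0419²) = 3.41×10^-7 T.

3.41×10^-7 T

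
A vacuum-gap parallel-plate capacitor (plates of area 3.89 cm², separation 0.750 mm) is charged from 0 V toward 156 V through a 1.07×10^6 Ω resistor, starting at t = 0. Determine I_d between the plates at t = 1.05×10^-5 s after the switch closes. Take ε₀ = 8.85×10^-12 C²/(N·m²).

1.72×10^-5 A

C = ε₀A/d = (8.85×10^-12)(3.89×10^-4)/(7.50×10^-4) = 4.590×10^-12 F and τ = RC = 4.911×10^-6 s. I_d in the gap equals the RC charging current.
I_d(t) = (V₀/R) e^(−t/τ) = 1.458×10^-4 · e^(−2.138) = 1.72×10^-5 A.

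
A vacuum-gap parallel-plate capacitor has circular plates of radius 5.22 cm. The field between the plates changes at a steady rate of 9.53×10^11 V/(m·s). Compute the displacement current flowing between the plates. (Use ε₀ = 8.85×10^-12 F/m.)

I_d = ε₀ A (dE/dt) = (8.85×10^-12)(8.560×10^-3 m²)(9.53×10^11) = 0.0722 A.

0.0722 A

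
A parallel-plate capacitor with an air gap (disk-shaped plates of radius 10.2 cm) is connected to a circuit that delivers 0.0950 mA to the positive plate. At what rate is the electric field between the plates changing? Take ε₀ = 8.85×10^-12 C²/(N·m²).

By continuity, I_d in the gap equals the 0.0950 mA flowing in the wire.
Then dE/dt = I_d/(ε₀A) = 3.28×10^8 V/(m·s).

3.28×10^8 V/(m·s)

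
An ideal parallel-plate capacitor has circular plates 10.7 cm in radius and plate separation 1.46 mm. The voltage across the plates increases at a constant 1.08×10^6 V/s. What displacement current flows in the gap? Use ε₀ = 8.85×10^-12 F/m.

2.35×10^-4 A

E = V/d so dE/dt = (dV/dt)/d = 7.397×10^8 V/(m·s), and I_d = ε₀ A dE/dt = (8.85×10^-12)(0.03597)(7.397×10^8) = 2.35×10^-4 A.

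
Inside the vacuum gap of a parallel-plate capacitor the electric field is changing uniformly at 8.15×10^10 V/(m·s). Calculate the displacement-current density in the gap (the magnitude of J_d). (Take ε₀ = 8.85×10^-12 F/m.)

J_d = ε₀ ∂E/∂t, so J_d = 0.721 A/m².

0.721 A/m²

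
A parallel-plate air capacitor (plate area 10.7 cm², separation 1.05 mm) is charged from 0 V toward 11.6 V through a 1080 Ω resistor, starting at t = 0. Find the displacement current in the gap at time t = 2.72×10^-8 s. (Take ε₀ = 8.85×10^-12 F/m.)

With C = ε₀A/d = (8.85×10^-12)(1.07×10^-3)/(1.05×10^-3) = 9.019×10^-12 F, the time constant is τ = RC = 9.741×10^-9 s, so t/τ = 2.792 and e^(−t/τ) = 0.06130.
I_d = I_cond = (V₀/R) e^(−t/τ) = (0.01074)(0.06130) = 6.58×10^-4 A.

6.58×10^-4 A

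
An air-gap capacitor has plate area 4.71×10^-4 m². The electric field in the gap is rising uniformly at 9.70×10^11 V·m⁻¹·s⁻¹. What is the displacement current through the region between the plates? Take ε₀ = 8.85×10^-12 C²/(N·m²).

4.04×10^-3 A

The displacement current is ε₀ times dΦ_E/dt = ε₀ A dE/dt = (8.85×10^-12)(4.71×10^-4)(9.70×10^11) = 4.04×10^-3 A.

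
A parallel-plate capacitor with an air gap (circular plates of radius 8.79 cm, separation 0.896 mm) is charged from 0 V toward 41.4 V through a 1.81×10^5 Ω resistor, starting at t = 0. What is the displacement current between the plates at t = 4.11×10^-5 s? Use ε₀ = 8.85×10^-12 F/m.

C = ε₀A/d = (8.85×10^-12)(0.02427)/(8.96×10^-4) = 2.397×10^-10 F, so τ = RC = 4.339×10^-5 s.
The conduction current is I(t) = (V₀/R) e^(−t/τ), and the displacement current between the plates equals it.
t/τ = 0.9472; I_d = (41.4/1.81×10^5) · e^(−0.9472) = (2.287×10^-4)(0.3878) = 8.87×10^-5 A.

8.87×10^-5 A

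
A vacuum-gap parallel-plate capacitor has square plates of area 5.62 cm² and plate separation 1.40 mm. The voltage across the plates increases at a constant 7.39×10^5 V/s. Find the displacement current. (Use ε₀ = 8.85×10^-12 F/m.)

The displacement current equals the charging current C dV/dt. With C = ε₀A/d = (8.85×10^-12)(5.62×10^-4)/(1.40×10^-3) = 3.553×10^-12 F, I_d = (3.553×10^-12)(7.39×10^5) = 2.63×10^-6 A.

2.63×10^-6 A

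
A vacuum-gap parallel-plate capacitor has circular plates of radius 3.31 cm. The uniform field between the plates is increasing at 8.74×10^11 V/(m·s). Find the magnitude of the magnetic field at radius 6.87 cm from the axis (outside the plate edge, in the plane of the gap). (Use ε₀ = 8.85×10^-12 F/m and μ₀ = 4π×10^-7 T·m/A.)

7.75×10^-8 T

Through the whole plate area (πR² = 3.442×10^-3 m²), I_d = ε₀ πR² dE/dt = 0.02662 A.
With r > R the enclosed displacement current is the full I_d; B = μ₀ I_d / (2πr) = 7.75×10^-8 T.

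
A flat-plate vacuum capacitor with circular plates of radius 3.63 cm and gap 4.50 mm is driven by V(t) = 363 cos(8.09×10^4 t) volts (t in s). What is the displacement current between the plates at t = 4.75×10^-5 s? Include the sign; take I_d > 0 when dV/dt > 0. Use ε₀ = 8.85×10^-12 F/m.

dE/dt = (V₀ω/d)·−sin(ωt) with ωt = 3.84275 rad: (363)(8.09×10^4)(0.6451)/(4.50×10^-3) = 4.210×10^9 V/(m·s).
I_d = ε₀ A dE/dt = (8.85×10^-12)(4.140×10^-3)(4.210×10^9) = 1.54×10^-4 A.

1.54×10^-4 A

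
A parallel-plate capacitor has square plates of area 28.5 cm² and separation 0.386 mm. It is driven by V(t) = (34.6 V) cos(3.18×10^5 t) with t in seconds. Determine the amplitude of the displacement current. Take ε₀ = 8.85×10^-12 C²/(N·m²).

(dE/dt)_max = V₀ω/d = 2.850×10^10 V/(m·s); ω = 3.18×10^5 rad/s.
I_d,max = ε₀ A (dE/dt)_max = (8.85×10^-12)(2.85×10^-3)(2.850×10^10) = 7.19×10^-4 A.

7.19×10^-4 A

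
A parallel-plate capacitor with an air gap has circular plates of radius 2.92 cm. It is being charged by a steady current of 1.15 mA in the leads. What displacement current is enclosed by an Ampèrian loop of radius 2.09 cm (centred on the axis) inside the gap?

By continuity the displacement current in the gap matches the conduction current: I_d = 1.15×10^-3 A.
Through an area πr² the displacement current is I_d·(πr²/πR²) = I_d (r/R)² = 5.89×10^-4 A.

5.89×10^-4 A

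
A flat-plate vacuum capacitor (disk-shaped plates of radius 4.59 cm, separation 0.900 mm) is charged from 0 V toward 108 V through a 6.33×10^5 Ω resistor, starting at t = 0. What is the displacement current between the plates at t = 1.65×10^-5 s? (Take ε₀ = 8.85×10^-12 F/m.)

C = ε₀A/d = (8.85×10^-12)(6.619×10^-3)/(9.00×10^-4) = 6.509×10^-11 F, so τ = RC = 4.120×10^-5 s.
The conduction current is I(t) = (V₀/R) e^(−t/τ), and the displacement current between the plates equals it.
t/τ = 0.4005; I_d = (108/6.33×10^5) · e^(−0.4005) = (1.706×10^-4)(0.6700) = 1.14×10^-4 A.

1.14×10^-4 A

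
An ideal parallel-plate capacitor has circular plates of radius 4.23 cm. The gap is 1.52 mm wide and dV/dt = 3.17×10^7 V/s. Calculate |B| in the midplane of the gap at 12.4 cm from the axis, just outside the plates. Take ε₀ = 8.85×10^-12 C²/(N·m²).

With E = V/d, dE/dt = 2.086×10^10 V/(m·s) and πR² = 5.621×10^-3 m², giving I_d = ε₀ πR² dE/dt = 1.038×10^-3 A.
With r > R the enclosed displacement current is the full I_d; B = μ₀ I_d / (2πr) = 1.67×10^-9 T.

1.67×10^-9 T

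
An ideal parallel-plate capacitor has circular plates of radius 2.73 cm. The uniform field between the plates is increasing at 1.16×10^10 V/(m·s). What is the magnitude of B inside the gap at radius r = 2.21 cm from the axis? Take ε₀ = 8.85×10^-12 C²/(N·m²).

1.43×10^-9 T

Through the whole plate area (πR² = 2.341×10^-3 m²), I_d = ε₀ πR² dE/dt = 2.403×10^-4 A.
An Ampèrian loop of radius r encloses a fraction (r/R)² of I_d. Then B·2πr = μ₀ I_d (r/R)², giving B = μ₀ I_d r/(2πR²) = 1.43×10^-9 T.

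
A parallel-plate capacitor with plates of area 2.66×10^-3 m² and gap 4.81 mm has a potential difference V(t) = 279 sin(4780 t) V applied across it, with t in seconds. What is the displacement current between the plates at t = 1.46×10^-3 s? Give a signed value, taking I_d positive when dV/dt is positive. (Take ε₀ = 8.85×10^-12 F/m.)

5.01×10^-6 A

C = ε₀A/d = (8.85×10^-12)(2.66×10^-3)/(4.81×10^-3) = 4.894×10^-12 F. dV/dt = V₀ω·cos(ωt); at ωt = 6.9788 rad this factor is 0.7677.
I_d = C dV/dt = (4.894×10^-12)(279)(4780)(0.7677) = 5.01×10^-6 A.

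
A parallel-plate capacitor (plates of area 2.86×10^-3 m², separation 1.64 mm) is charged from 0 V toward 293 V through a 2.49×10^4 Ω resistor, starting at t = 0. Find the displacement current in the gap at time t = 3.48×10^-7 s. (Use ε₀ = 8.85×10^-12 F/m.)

With C = ε₀A/d = (8.85×10^-12)(2.86×10^-3)/(1.64×10^-3) = 1.543×10^-11 F, the time constant is τ = RC = 3.842×10^-7 s, so t/τ = 0.9058 and e^(−t/τ) = 0.4042.
I_d = I_cond = (V₀/R) e^(−t/τ) = (0.01177)(0.4042) = 4.76×10^-3 A.

4.76×10^-3 A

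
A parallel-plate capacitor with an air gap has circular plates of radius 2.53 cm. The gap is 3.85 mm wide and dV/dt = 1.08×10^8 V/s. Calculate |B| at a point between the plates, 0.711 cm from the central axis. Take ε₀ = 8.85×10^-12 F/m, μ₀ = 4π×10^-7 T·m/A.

dE/dt = (dV/dt)/d = 2.805×10^10 V/(m·s); I_d = ε₀(πR²)(dE/dt) = (8.85×10^-12)(2.011×10^-3)(2.805×10^10) = 4.992×10^-4 A.
An Ampèrian loop of radius r encloses a fraction (r/R)² of I_d. Then B·2πr = μ₀ I_d (r/R)², giving B = μ₀ I_d r/(2πR²) = 1.11×10^-9 T.

1.11×10^-9 T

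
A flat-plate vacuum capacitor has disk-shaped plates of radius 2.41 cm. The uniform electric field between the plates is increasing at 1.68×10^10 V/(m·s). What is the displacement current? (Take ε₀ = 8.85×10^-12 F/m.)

With a uniform field, Φ_E = EA, so I_d = ε₀ A dE/dt = 2.71×10^-4 A.

2.71×10^-4 A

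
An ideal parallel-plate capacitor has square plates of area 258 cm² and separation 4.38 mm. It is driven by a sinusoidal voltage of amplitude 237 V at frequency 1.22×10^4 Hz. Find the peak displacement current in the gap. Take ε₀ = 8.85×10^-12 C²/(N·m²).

C = ε₀A/d = (8.85×10^-12)(0.0258)/(4.38×10^-3) = 5.213×10^-11 F; ω = 2πf = 7.665×10^4 rad/s.
I_d = C dV/dt, so |I_d|_max = C V₀ ω = (5.213×10^-11)(237)(7.665×10^4) = 9.47×10^-4 A.

9.47×10^-4 A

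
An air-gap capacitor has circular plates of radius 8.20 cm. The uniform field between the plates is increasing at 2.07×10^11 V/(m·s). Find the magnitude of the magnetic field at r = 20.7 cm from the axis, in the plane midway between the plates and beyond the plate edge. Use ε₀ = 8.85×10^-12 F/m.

I_d = ε₀ dΦ_E/dt = ε₀ πR² (dE/dt) = (8.85×10^-12)(0.02112)(2.07×10^11) = 0.03869 A through the full plate area.
With r > R the enclosed displacement current is the full I_d; B = μ₀ I_d / (2πr) = 3.74×10^-8 T.

3.74×10^-8 T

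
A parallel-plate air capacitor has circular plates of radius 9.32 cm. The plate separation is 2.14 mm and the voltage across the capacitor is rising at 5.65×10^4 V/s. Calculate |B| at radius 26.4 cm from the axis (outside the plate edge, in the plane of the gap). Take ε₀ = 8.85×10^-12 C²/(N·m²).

4.83×10^-12 T

With E = V/d, dE/dt = 2.640×10^7 V/(m·s) and πR² = 0.02729 m², giving I_d = ε₀ πR² dE/dt = 6.376×10^-6 A.
Outside the plates the loop encloses all of I_d, so B·2πr = μ₀ I_d and B = 4.83×10^-12 T.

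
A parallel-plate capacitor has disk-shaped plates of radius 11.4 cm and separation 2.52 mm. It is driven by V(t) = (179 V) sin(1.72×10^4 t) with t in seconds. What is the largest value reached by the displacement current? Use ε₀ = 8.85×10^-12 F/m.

The displacement current equals the conduction current C dV/dt, which peaks at C V₀ ω.
With C = ε₀A/d = (8.85×10^-12)(0.04083)/(2.52×10^-3) = 1.434×10^-10 F and ω = 1.72×10^4 rad/s, I_d,max = (1.434×10^-10)(179)(1.72×10^4) = 4.41×10^-4 A.

4.41×10^-4 A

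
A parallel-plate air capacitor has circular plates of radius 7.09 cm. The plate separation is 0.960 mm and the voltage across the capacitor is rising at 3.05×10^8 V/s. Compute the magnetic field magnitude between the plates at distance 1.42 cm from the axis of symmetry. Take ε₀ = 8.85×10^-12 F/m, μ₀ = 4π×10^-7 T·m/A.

2.51×10^-8 T

dE/dt = (dV/dt)/d = 3.177×10^11 V/(m·s); I_d = ε₀(πR²)(dE/dt) = (8.85×10^-12)(0.01579)(3.177×10^11) = 0.04440 A.
An Ampèrian loop of radius r encloses a fraction (r/R)² of I_d. Then B·2πr = μ₀ I_d (r/R)², giving B = μ₀ I_d r/(2πR²) = 2.51×10^-8 T.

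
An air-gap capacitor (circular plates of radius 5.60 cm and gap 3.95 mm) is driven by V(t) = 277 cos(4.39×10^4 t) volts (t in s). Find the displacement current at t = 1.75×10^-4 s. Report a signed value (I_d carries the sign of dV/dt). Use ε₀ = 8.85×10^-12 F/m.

C = ε₀A/d = (8.85×10^-12)(9.852×10^-3)/(3.95×10^-3) = 2.207×10^-11 F. dV/dt = V₀ω·−sin(ωt); at ωt = 7.6825 rad this factor is -0.9853.
I_d = C dV/dt = (2.207×10^-11)(277)(4.39×10^4)(-0.9853) = -2.64×10^-4 A.

-2.64×10^-4 A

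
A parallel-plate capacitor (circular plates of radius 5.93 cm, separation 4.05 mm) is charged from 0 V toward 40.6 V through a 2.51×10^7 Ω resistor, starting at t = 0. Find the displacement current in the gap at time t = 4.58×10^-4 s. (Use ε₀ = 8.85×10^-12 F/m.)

7.60×10^-7 A

C = ε₀A/d = (8.85×10^-12)(0.01105)/(4.05×10^-3) = 2.415×10^-11 F and τ = RC = 6.062×10^-4 s. I_d in the gap equals the RC charging current.
I_d(t) = (V₀/R) e^(−t/τ) = 1.618×10^-6 · e^(−0.7555) = 7.60×10^-7 A.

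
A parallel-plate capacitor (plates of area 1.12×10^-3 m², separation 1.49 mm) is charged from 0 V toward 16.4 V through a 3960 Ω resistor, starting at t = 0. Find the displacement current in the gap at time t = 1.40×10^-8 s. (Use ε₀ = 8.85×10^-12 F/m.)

C = ε₀A/d = (8.85×10^-12)(1.12×10^-3)/(1.49×10^-3) = 6.652×10^-12 F and τ = RC = 2.634×10^-8 s. I_d in the gap equals the RC charging current.
I_d(t) = (V₀/R) e^(−t/τ) = 4.141×10^-3 · e^(−0.5315) = 2.43×10^-3 A.

2.43×10^-3 A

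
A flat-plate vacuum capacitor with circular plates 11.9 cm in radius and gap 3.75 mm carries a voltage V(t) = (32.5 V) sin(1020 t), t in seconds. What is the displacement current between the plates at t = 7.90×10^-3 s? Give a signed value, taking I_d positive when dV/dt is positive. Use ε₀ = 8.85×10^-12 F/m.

-7.05×10^-7 A

dV/dt = (32.5)(1020)·cos(8.058) = -6716 V/s.
I_d = C dV/dt with C = ε₀A/d = (8.85×10^-12)(0.04449)/(3.75×10^-3) = 1.050×10^-10 F, so I_d = (1.050×10^-10)(-6716) = -7.05×10^-7 A.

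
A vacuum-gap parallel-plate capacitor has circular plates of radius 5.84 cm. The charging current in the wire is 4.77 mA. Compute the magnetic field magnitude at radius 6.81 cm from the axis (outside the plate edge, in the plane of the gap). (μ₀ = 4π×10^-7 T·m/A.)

1.40×10^-8 T

No conduction current crosses the gap, so I_d there equals the 4.77×10^-3 A in the leads.
With r > R the enclosed displacement current is the full I_d; B = μ₀ I_d / (2πr) = 1.40×10^-8 T.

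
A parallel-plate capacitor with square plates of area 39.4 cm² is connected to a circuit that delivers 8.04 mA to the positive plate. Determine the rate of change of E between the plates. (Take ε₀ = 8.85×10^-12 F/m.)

Charge continuity gives I_d = I = 8.04×10^-3 A between the plates.
Inverting I_d = ε₀ A dE/dt gives dE/dt = 8.04×10^-3 / (8.85×10^-12 · 3.94×10^-3) = 2.31×10^11 V/(m·s).

2.31×10^11 V/(m·s)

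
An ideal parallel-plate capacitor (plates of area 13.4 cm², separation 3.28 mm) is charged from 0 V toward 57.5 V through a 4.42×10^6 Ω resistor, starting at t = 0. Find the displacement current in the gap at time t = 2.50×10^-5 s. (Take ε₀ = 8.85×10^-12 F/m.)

With C = ε₀A/d = (8.85×10^-12)(1.34×10^-3)/(3.28×10^-3) = 3.616×10^-12 F, the time constant is τ = RC = 1.598×10^-5 s, so t/τ = 1.564 and e^(−t/τ) = 0.2093.
I_d = I_cond = (V₀/R) e^(−t/τ) = (1.301×10^-5)(0.2093) = 2.72×10^-6 A.

2.72×10^-6 A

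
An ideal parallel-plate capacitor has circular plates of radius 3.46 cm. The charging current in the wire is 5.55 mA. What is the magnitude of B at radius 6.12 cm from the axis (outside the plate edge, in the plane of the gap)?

1.81×10^-8 T

By continuity the displacement current in the gap matches the conduction current: I_d = 5.55×10^-3 A.
Outside the plates the loop encloses all of I_d, so B·2πr = μ₀ I_d and B = 1.81×10^-8 T.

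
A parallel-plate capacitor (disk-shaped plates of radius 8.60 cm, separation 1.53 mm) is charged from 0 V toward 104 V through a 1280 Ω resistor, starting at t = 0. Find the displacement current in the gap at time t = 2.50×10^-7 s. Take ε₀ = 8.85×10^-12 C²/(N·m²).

C = ε₀A/d = (8.85×10^-12)(0.02324)/(1.53×10^-3) = 1.344×10^-10 F, so τ = RC = 1.720×10^-7 s.
The conduction current is I(t) = (V₀/R) e^(−t/τ), and the displacement current between the plates equals it.
t/τ = 1.453; I_d = (104/1280) · e^(−1.453) = (0.08125)(0.2339) = 0.0190 A.

0.0190 A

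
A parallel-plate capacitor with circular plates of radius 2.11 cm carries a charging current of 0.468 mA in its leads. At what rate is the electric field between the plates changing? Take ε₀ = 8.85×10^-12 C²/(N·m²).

By continuity, I_d in the gap equals the 0.468 mA flowing in the wire.
Then dE/dt = I_d/(ε₀A) = 3.78×10^10 V/(m·s).

3.78×10^10 V/(m·s)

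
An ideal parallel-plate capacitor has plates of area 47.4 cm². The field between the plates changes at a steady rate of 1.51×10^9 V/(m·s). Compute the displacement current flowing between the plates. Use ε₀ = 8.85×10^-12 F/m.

6.33×10^-5 A

With a uniform field, Φ_E = EA, so I_d = ε₀ A dE/dt = 6.33×10^-5 A.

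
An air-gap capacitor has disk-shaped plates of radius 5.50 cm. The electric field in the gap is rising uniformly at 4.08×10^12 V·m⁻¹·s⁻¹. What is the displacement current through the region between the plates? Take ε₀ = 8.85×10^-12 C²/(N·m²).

With a uniform field, Φ_E = EA, so I_d = ε₀ A dE/dt = 0.343 A.

0.343 A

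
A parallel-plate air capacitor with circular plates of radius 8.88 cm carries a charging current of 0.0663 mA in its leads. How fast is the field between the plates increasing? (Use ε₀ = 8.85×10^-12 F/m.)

The displacement current between the plates equals the conduction current, I_d = 0.0663 mA.
Inverting I_d = ε₀ A dE/dt gives dE/dt = 6.63×10^-5 / (8.85×10^-12 · 0.02477) = 3.02×10^8 V/(m·s).

3.02×10^8 V/(m·s)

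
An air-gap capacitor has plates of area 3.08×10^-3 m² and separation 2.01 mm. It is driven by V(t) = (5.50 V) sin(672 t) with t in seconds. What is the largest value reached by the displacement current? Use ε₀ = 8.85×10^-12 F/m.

The displacement current equals the conduction current C dV/dt, which peaks at C V₀ ω.
With C = ε₀A/d = (8.85×10^-12)(3.08×10^-3)/(2.01×10^-3) = 1.356×10^-11 F and ω = 672 rad/s, I_d,max = (1.356×10^-11)(5.50)(672) = 5.01×10^-8 A.

5.01×10^-8 A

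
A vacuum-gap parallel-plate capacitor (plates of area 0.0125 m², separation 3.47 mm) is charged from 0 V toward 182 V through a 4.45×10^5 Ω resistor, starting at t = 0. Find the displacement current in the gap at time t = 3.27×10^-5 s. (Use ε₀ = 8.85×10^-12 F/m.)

C = ε₀A/d = (8.85×10^-12)(0.0125)/(3.47×10^-3) = 3.188×10^-11 F and τ = RC = 1.419×10^-5 s. I_d in the gap equals the RC charging current.
I_d(t) = (V₀/R) e^(−t/τ) = 4.090×10^-4 · e^(−2.304) = 4.08×10^-5 A.

4.08×10^-5 A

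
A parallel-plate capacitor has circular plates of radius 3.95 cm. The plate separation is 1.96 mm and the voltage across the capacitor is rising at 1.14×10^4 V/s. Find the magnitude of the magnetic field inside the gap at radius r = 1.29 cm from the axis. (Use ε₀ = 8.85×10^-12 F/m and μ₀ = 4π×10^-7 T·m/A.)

I_d = C dV/dt with C = ε₀πR²/d = 2.213×10^-11 F, so I_d = (2.213×10^-11)(1.14×10^4) = 2.523×10^-7 A.
∮B·dl = μ₀ I_d,enc with I_d,enc = I_d r²/R² = 2.691×10^-8 A; so B = μ₀ I_d,enc/(2πr) = 4.17×10^-13 T.

4.17×10^-13 T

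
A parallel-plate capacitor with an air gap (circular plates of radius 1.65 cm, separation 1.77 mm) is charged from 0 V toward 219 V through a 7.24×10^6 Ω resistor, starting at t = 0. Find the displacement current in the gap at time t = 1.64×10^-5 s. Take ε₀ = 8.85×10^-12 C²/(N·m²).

C = ε₀A/d = (8.85×10^-12)(8.553×10^-4)/(1.77×10^-3) = 4.277×10^-12 F, so τ = RC = 3.097×10^-5 s.
The conduction current is I(t) = (V₀/R) e^(−t/τ), and the displacement current between the plates equals it.
t/τ = 0.5295; I_d = (219/7.24×10^6) · e^(−0.5295) = (3.025×10^-5)(0.5889) = 1.78×10^-5 A.

1.78×10^-5 A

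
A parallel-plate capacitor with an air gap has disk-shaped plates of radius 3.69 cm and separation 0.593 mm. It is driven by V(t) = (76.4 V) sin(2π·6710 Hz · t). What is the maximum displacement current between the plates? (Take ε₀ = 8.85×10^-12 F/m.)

2.06×10^-4 A

The displacement current equals the conduction current C dV/dt, which peaks at C V₀ ω.
With C = ε₀A/d = (8.85×10^-12)(4.278×10^-3)/(5.93×10^-4) = 6.385×10^-11 F and ω = 2πf = 4.216×10^4 rad/s, I_d,max = (6.385×10^-11)(76.4)(4.216×10^4) = 2.06×10^-4 A.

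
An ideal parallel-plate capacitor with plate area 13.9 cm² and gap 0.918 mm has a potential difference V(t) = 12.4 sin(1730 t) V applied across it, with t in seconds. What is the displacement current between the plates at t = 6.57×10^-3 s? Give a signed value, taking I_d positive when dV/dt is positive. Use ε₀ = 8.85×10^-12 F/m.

1.04×10^-7 A

dE/dt = (V₀ω/d)·cos(ωt) with ωt = 11.3661 rad: (12.4)(1730)(0.3621)/(9.18×10^-4) = 8.462×10^6 V/(m·s).
I_d = ε₀ A dE/dt = (8.85×10^-12)(1.39×10^-3)(8.462×10^6) = 1.04×10^-7 A.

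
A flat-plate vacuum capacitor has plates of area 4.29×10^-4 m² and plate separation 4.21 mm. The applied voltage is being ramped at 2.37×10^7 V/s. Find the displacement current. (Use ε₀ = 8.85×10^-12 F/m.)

The field between the plates is E = V/d, so dE/dt = (2.37×10^7)/(4.21×10^-3 m) = 5.629×10^9 V/(m·s).
I_d = ε₀ A (dE/dt) = (8.85×10^-12)(4.29×10^-4)(5.629×10^9) = 2.14×10^-5 A.

2.14×10^-5 A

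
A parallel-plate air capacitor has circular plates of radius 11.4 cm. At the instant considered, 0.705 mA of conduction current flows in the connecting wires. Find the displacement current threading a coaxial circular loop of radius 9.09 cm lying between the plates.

4.48×10^-4 A

Between the plates the displacement current equals the wire current: I_d = 0.705 mA = 7.05×10^-4 A.
Through an area πr² the displacement current is I_d·(πr²/πR²) = I_d (r/R)² = 4.48×10^-4 A.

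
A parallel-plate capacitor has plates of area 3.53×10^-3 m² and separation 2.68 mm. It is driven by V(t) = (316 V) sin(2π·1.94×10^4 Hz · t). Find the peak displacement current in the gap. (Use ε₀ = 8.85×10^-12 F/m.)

4.49×10^-4 A

C = ε₀A/d = (8.85×10^-12)(3.53×10^-3)/(2.68×10^-3) = 1.166×10^-11 F; ω = 2πf = 1.219×10^5 rad/s.
I_d = C dV/dt, so |I_d|_max = C V₀ ω = (1.166×10^-11)(316)(1.219×10^5) = 4.49×10^-4 A.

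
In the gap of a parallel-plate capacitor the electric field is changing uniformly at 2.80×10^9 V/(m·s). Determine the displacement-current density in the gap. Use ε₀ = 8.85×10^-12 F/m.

J_d = ε₀ dE/dt = (8.85×10^-12)(2.80×10^9) = 0.0248 A/m².

0.0248 A/m²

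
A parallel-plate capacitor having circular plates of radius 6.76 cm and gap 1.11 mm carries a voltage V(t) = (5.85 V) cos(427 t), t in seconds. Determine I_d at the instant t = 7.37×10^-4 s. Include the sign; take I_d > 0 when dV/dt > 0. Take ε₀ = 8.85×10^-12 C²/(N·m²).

dE/dt = (V₀ω/d)·−sin(ωt) with ωt = 0.314699 rad: (5.85)(427)(-0.3095)/(1.11×10^-3) = -6.965×10^5 V/(m·s).
I_d = ε₀ A dE/dt = (8.85×10^-12)(0.01436)(-6.965×10^5) = -8.85×10^-8 A.

-8.85×10^-8 A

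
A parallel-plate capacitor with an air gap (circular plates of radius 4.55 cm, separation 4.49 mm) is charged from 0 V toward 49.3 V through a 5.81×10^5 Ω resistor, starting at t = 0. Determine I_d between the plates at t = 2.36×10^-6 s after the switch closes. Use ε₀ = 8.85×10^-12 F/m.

C = ε₀A/d = (8.85×10^-12)(6.504×10^-3)/(4.49×10^-3) = 1.282×10^-11 F and τ = RC = 7.448×10^-6 s. I_d in the gap equals the RC charging current.
I_d(t) = (V₀/R) e^(−t/τ) = 8.485×10^-5 · e^(−0.3169) = 6.18×10^-5 A.

6.18×10^-5 A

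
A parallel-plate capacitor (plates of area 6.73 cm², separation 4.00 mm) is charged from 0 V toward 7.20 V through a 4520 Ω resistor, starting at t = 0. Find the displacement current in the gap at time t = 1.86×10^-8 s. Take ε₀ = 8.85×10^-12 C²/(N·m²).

C = ε₀A/d = (8.85×10^-12)(6.73×10^-4)/(4.00×10^-3) = 1.489×10^-12 F and τ = RC = 6.730×10^-9 s. I_d in the gap equals the RC charging current.
I_d(t) = (V₀/R) e^(−t/τ) = 1.593×10^-3 · e^(−2.764) = 1.00×10^-4 A.

1.00×10^-4 A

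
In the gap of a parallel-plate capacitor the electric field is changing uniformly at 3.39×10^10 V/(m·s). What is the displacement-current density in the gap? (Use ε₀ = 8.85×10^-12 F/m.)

The displacement-current density is ε₀ ∂E/∂t = (8.85×10^-12)(3.39×10^10) = 0.300 A/m².

0.300 A/m²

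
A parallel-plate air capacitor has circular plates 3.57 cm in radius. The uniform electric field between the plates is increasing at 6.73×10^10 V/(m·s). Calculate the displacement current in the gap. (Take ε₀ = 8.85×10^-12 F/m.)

2.38×10^-3 A

The displacement current is ε₀ times dΦ_E/dt = ε₀ A dE/dt = (8.85×10^-12)(4.004×10^-3)(6.73×10^10) = 2.38×10^-3 A.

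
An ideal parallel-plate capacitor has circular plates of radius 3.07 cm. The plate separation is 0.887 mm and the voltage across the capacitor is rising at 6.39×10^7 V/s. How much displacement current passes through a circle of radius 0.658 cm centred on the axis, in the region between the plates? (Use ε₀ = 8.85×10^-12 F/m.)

With E = V/d, dE/dt = 7.204×10^10 V/(m·s) and πR² = 2.961×10^-3 m², giving I_d = ε₀ πR² dE/dt = 1.888×10^-3 A.
The field is uniform, so I_d,enc = I_d (r/R)² = (1.888×10^-3)(0.658/3.07)² = 8.67×10^-5 A.

8.67×10^-5 A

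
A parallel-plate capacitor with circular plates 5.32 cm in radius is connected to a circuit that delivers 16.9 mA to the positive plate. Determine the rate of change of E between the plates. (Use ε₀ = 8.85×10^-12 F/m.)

2.15×10^11 V/(m·s)

Charge continuity gives I_d = I = 0.0169 A between the plates.
Since I_d = ε₀ A dE/dt, dE/dt = I_d/(ε₀A) = (0.0169)/((8.85×10^-12)(8.891×10^-3)) = 2.15×10^11 V/(m·s).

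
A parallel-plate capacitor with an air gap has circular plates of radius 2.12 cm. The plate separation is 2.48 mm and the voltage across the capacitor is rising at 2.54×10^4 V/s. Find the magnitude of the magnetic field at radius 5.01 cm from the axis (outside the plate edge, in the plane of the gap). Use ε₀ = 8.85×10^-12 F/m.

5.11×10^-13 T

dE/dt = (dV/dt)/d = 1.024×10^7 V/(m·s); I_d = ε₀(πR²)(dE/dt) = (8.85×10^-12)(1.412×10^-3)(1.024×10^7) = 1.280×10^-7 A.
Outside the plates the loop encloses all of I_d, so B·2πr = μ₀ I_d and B = 5.11×10^-13 T.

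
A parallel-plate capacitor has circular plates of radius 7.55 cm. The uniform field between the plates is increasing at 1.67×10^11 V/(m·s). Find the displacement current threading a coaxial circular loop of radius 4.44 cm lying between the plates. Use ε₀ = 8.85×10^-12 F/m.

9.15×10^-3 A

Through the whole plate area (πR² = 0.01791 m²), I_d = ε₀ πR² dE/dt = 0.02647 A.
Since J_d is uniform, the enclosed fraction is (r/R)² = 0.3458, giving I_d,enc = 9.15×10^-3 A.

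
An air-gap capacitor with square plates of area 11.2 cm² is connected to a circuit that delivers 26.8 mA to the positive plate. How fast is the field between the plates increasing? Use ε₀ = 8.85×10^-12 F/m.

2.70×10^12 V/(m·s)

The displacement current between the plates equals the conduction current, I_d = 26.8 mA.
Inverting I_d = ε₀ A dE/dt gives dE/dt = 0.0268 / (8.85×10^-12 · 1.12×10^-3) = 2.70×10^12 V/(m·s).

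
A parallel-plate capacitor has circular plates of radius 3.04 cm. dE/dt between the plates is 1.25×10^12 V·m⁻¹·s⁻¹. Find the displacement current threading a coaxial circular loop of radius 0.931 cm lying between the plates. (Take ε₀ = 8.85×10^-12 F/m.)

3.01×10^-3 A

I_d = ε₀ dΦ_E/dt = ε₀ πR² (dE/dt) = (8.85×10^-12)(2.903×10^-3)(1.25×10^12) = 0.03211 A through the full plate area.
Since J_d is uniform, the enclosed fraction is (r/R)² = 0.09379, giving I_d,enc = 3.01×10^-3 A.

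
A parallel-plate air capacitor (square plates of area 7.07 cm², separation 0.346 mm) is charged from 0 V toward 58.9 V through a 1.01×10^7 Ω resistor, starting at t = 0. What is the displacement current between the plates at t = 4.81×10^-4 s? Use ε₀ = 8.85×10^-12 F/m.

C = ε₀A/d = (8.85×10^-12)(7.07×10^-4)/(3.46×10^-4) = 1.808×10^-11 F and τ = RC = 1.826×10^-4 s. I_d in the gap equals the RC charging current.
I_d(t) = (V₀/R) e^(−t/τ) = 5.832×10^-6 · e^(−2.634) = 4.19×10^-7 A.

4.19×10^-7 A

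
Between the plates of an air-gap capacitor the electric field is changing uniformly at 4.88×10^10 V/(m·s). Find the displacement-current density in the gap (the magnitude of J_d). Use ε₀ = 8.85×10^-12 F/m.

0.432 A/m²

J_d = ε₀ ∂E/∂t, so J_d = 0.432 A/m².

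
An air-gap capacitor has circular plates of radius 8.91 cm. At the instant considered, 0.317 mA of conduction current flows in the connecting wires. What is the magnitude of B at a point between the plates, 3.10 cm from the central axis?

Between the plates the displacement current equals the wire current: I_d = 0.317 mA = 3.17×10^-4 A.
An Ampèrian loop of radius r encloses a fraction (r/R)² of I_d. Then B·2πr = μ₀ I_d (r/R)², giving B = μ₀ I_d r/(2πR²) = 2.48×10^-10 T.

2.48×10^-10 T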